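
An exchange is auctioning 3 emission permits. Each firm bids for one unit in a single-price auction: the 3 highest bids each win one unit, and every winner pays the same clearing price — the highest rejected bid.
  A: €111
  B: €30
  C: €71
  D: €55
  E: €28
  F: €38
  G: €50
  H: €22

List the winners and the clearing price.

Ordering the bids: 111 (A), 71 (C), 55 (D), 50 (G), 38 (F), …
Winners (3 units): A, C, D.
Highest unsuccessful bid: €50 → clearing price.

A, C, D; each pays €50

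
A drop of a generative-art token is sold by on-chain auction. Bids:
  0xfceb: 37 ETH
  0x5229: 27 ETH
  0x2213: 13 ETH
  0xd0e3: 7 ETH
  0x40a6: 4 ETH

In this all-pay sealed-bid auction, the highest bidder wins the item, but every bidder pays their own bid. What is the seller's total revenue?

Total revenue: 88 ETH

All-pay sealed-bid auction: the highest bidder wins the item, but every bidder pays their own bid.
Sorting bids: 37 (0xfceb) > 27 (0x5229) > 13 (0x2213) > 7 (0xd0e3) > 4 (0x40a6)
Every bidder forfeits their bid regardless of winning.
Revenue = 37 + 27 + 13 + 7 + 4 = 88 ETH.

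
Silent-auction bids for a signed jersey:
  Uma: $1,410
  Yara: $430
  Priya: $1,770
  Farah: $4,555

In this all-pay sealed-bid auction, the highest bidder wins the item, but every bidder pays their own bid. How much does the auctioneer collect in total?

Rule: the highest bidder wins the item, but every bidder pays their own bid.
Sorting bids: 4,555 (Farah) > 1,770 (Priya) > 1,410 (Uma) > 430 (Yara)
Farah wins with the top bid; all bids are sunk regardless.
Every bidder forfeits their bid regardless of winning.
Revenue = 1,410 + 430 + 1,770 + 4,555 = $8,165.

Total revenue: $8,165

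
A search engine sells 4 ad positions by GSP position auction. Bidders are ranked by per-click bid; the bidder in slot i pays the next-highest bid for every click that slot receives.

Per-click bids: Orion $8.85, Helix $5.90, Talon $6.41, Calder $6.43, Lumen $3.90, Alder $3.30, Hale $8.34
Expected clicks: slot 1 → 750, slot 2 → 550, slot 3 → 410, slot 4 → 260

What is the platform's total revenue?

Total revenue: $13953.60

Sorting advertisers: $8.85 (Orion) > $8.34 (Hale) > $6.43 (Calder) > $6.41 (Talon) > $5.90 (Helix) > …
Slot 1: Orion pays $8.34 × 750 = $6255.00
Slot 2: Hale pays $6.43 × 550 = $3536.50
Slot 3: Calder pays $6.41 × 410 = $2628.10
Slot 4: Talon pays $5.90 × 260 = $1534.00
Total = $13953.60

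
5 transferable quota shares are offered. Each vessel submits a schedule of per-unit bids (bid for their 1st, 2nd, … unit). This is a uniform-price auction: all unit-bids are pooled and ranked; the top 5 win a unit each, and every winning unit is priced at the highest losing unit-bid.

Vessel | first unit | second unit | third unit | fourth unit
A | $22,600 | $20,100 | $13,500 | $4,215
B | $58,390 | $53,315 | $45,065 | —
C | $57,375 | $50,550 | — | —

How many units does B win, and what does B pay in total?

Merging the schedules and taking the best 5: 58,390 (B-1), 57,375 (C-1), 53,315 (B-2), 50,550 (C-2), 45,065 (B-3)
Highest rejected unit-bid = $22,600.
B wins 3 unit(s) at $22,600 each.

B: 3 units, pays $67,800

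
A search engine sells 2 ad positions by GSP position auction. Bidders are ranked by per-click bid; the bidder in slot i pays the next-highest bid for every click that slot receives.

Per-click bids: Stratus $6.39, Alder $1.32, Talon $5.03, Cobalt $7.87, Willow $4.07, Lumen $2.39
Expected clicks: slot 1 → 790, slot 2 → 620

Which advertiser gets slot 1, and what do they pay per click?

Cobalt; $6.39 per click

Sorting advertisers: $7.87 (Cobalt) > $6.39 (Stratus) > $5.03 (Talon) > …
Slot 1 goes to the first-ranked bidder, Cobalt, who pays the next bid down: $6.39/click.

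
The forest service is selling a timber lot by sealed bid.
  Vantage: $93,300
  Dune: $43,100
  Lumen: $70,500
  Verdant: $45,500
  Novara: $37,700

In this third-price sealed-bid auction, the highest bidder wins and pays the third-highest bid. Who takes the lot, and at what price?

Vantage pays $45,500

Sorting bids: 93,300 (Vantage) > 70,500 (Lumen) > 45,500 (Verdant) > 43,100 (Dune) > 37,700 (Novara)
Vantage wins; payment is bid #3 in the ranking = $45,500.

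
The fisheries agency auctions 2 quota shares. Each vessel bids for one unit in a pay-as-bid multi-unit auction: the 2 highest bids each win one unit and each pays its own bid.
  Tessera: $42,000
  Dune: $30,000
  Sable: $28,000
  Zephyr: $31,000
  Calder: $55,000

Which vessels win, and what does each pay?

Sorting: 55,000 (Calder), 42,000 (Tessera), 31,000 (Zephyr), 30,000 (Dune), …
The 2 highest are Calder, Tessera.
Each winner pays its own bid: Calder $55,000, Tessera $42,000.

Calder $55,000, Tessera $42,000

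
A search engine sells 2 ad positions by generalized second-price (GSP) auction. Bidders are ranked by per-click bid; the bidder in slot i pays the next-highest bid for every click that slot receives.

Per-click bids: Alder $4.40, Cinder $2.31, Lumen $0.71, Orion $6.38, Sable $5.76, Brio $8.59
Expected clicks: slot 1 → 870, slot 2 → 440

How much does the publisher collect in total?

Per-click bids in order: $8.59 (Brio) > $6.38 (Orion) > $5.76 (Sable) > …
Slot 1: Brio pays $6.38 × 870 = $5550.60
Slot 2: Orion pays $5.76 × 440 = $2534.40
Total = $8085.00

Total revenue: $8085.00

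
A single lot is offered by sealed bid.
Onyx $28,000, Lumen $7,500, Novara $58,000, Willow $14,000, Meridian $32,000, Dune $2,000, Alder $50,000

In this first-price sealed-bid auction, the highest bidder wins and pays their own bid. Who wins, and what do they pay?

Novara pays $58,000

Rule: the highest bidder wins and pays their own bid.
Bids ranked: 58,000 (Novara) > 50,000 (Alder) > 32,000 (Meridian) > 28,000 (Onyx) > 14,000 (Willow) > 7,500 (Lumen) > …
Novara has the highest bid and pays exactly that: $58,000.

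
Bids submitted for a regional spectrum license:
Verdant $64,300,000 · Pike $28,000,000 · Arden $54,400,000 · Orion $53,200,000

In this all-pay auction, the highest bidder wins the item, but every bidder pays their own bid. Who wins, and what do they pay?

Bids ranked: 64,300,000 (Verdant) > 54,400,000 (Arden) > 53,200,000 (Orion) > 28,000,000 (Pike)
Verdant wins with the top bid; all bids are sunk regardless.

Verdant pays $64,300,000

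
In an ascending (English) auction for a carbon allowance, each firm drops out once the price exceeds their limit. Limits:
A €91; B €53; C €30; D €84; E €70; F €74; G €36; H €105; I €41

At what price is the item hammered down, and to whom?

H wins at €91

Rule: the price rises until one bidder remains; the winner pays the price at which the last rival dropped out.
Sorting limits: 105 (H) > 91 (A) > 84 (D) > 74 (F) > 70 (E) > 53 (B) > …
A is the last rival to drop out, at €91; H remains and wins at that price.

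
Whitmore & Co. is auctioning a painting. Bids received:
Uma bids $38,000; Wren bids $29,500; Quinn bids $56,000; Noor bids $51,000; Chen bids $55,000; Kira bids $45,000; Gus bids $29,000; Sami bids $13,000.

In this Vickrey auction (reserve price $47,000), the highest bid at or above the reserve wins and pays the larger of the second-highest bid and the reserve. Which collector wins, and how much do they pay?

Quinn pays $55,000

Bids ranked: 56,000 (Quinn) > 55,000 (Chen) > 51,000 (Noor) > 45,000 (Kira) > 38,000 (Uma) > 29,500 (Wren) > …
Quinn has the top bid at or above the reserve ($56,000).
Second-highest bid $55,000 exceeds the reserve $47,000 → payment $55,000.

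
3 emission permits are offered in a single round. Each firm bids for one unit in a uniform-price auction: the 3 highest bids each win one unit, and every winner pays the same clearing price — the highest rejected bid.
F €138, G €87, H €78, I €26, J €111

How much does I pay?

Sorting: 138 (F), 111 (J), 87 (G), 78 (H), 26 (I)
Winners (3 units): F, J, G.
Highest unsuccessful bid: €78 → clearing price.
I does not win → pays €0.

I pays €0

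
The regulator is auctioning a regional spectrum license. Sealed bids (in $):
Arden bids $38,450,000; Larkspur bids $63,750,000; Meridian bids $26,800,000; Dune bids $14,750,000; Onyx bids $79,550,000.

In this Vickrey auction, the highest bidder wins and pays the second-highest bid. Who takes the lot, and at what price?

Vickrey auction: the highest bidder wins and pays the second-highest bid.
Sorting bids: 79,550,000 (Onyx) > 63,750,000 (Larkspur) > 38,450,000 (Arden) > 26,800,000 (Meridian) > 14,750,000 (Dune)
Onyx wins with the highest bid; price is set by the runner-up at $63,750,000.

Onyx pays $63,750,000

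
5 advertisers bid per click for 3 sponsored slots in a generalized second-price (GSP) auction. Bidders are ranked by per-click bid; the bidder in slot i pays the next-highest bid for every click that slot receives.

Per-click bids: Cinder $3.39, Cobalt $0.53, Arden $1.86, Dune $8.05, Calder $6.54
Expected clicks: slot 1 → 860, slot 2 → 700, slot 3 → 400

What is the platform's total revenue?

Total revenue: $8741.40

Sorting advertisers: $8.05 (Dune) > $6.54 (Calder) > $3.39 (Cinder) > $1.86 (Arden) > …
Slot 1: Dune pays $6.54 × 860 = $5624.40
Slot 2: Calder pays $3.39 × 700 = $2373.00
Slot 3: Cinder pays $1.86 × 400 = $744.00
Total = $8741.40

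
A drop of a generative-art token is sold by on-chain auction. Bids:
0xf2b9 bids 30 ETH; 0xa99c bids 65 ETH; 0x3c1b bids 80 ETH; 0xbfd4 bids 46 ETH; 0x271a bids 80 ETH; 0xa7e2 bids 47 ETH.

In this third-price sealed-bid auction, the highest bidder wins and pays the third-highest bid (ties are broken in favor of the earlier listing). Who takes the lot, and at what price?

0x3c1b pays 65 ETH

Bids in order: 80 (0x3c1b) > 80 (0x271a) > 65 (0xa99c) > 47 (0xa7e2) > 46 (0xbfd4) > 30 (0xf2b9)
0x3c1b and 0x271a tie at 80 ETH; tie-break gives it to 0x3c1b.
0x3c1b wins; payment is bid #3 in the ranking = 65 ETH.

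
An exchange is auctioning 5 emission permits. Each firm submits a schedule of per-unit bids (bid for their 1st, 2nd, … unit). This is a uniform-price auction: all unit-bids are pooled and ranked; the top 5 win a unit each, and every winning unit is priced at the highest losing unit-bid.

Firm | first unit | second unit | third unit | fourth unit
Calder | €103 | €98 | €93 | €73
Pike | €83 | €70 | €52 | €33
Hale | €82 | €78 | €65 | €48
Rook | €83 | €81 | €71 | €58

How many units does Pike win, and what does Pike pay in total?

Pike: 1 unit, pays €82

Merging the schedules and taking the best 5: 103 (Calder-1), 98 (Calder-2), 93 (Calder-3), 83 (Pike-1), 83 (Rook-1)
First bid not allocated: €82.
Pike wins 1 unit(s) at €82 each.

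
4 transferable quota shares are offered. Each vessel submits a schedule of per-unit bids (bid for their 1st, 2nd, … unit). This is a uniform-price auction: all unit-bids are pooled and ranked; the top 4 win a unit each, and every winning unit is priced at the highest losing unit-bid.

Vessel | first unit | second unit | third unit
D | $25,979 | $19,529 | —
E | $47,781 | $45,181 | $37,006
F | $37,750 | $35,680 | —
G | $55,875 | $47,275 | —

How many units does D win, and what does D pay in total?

Pooled unit-bids ranked (top 4): 55,875 (G-1), 47,781 (E-1), 47,275 (G-2), 45,181 (E-2)
Highest rejected unit-bid = $37,750.
D wins 0 unit(s) at $37,750 each.

D: 0 units, pays $0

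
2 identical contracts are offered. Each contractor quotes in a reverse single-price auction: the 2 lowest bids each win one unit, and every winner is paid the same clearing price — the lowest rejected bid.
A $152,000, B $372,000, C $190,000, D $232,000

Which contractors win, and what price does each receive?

A, C; each is paid $232,000

Sorting: 152,000 (A), 190,000 (C), 232,000 (D), 372,000 (B)
Winners (2 units): A, C.
Clearing price = lowest rejected bid = $232,000.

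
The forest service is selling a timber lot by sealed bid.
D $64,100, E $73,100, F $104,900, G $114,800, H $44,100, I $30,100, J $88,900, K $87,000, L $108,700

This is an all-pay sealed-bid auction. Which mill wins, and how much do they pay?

Sorting bids: 114,800 (G) > 108,700 (L) > 104,900 (F) > 88,900 (J) > 87,000 (K) > 73,100 (E) > …
G wins with the top bid; all bids are sunk regardless.

G pays $114,800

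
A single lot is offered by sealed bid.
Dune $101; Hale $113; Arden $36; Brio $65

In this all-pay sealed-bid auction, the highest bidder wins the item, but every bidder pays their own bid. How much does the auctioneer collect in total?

Bids in order: 113 (Hale) > 101 (Dune) > 65 (Brio) > 36 (Arden)
Hale wins with the top bid; all bids are sunk regardless.
Every bidder forfeits their bid regardless of winning.
Revenue = 101 + 113 + 36 + 65 = $315.

Total revenue: $315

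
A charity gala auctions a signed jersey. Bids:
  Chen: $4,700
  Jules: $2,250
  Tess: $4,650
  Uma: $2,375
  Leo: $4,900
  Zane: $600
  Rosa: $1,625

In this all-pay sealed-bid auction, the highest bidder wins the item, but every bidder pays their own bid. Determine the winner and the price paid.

Leo pays $4,900

Sorting bids: 4,900 (Leo) > 4,700 (Chen) > 4,650 (Tess) > 2,375 (Uma) > 2,250 (Jules) > 1,625 (Rosa) > …
Leo wins with the top bid; all bids are sunk regardless.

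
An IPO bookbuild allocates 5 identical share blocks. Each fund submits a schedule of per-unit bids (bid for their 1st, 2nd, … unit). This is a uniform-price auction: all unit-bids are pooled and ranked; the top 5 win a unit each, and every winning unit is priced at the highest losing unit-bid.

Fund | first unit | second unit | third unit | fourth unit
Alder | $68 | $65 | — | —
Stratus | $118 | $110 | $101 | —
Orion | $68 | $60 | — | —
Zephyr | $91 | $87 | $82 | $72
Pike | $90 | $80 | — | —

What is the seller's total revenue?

All unit-bids, highest first — top 5: 118 (Stratus-1), 110 (Stratus-2), 101 (Stratus-3), 91 (Zephyr-1), 90 (Pike-1)
Highest rejected unit-bid = $87.
Allocation: Pike 1, Stratus 3, Zephyr 1. Every unit priced at $87.
Revenue = 5 × 87 = $435.

Total revenue: $435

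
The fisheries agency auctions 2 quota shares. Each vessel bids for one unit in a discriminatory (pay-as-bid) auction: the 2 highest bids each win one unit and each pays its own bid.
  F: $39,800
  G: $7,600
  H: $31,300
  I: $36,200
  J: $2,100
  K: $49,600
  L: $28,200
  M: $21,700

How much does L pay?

L pays $0

Ordering the bids: 49,600 (K), 39,800 (F), 36,200 (I), 31,300 (H), …
The 2 highest are K, F.
L does not win → $0.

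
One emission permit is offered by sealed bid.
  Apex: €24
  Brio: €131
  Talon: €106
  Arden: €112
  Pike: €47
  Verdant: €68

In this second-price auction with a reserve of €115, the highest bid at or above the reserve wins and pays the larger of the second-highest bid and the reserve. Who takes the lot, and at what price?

Brio pays €115

Sorting bids: 131 (Brio) > 112 (Arden) > 106 (Talon) > 68 (Verdant) > 47 (Pike) > 24 (Apex)
Highest eligible bid: Brio at €131.
max(second-highest €112, reserve €115) = €115.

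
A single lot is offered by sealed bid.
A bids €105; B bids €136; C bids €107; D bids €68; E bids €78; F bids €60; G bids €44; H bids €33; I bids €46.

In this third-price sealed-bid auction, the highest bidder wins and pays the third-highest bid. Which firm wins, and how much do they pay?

Bids ranked: 136 (B) > 107 (C) > 105 (A) > 78 (E) > 68 (D) > 60 (F) > …
B wins; payment is bid #3 in the ranking = €105.

B pays €105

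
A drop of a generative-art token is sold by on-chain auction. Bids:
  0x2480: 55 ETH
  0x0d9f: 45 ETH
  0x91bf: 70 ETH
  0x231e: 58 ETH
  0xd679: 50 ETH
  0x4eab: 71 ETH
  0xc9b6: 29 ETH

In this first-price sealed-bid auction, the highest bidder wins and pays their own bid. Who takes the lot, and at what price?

Bids in order: 71 (0x4eab) > 70 (0x91bf) > 58 (0x231e) > 55 (0x2480) > 50 (0xd679) > 45 (0x0d9f) > …
First-price: 0x4eab pays what they bid, 71 ETH.

0x4eab pays 71 ETH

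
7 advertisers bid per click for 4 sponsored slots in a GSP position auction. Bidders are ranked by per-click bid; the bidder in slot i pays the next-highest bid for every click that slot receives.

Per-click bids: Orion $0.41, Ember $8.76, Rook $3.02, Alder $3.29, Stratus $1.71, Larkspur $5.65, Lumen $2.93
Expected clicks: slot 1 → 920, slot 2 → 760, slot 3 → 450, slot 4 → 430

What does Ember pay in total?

Ember pays $5198.00

Sorting advertisers: $8.76 (Ember) > $5.65 (Larkspur) > $3.29 (Alder) > $3.02 (Rook) > $2.93 (Lumen) > …
Ember holds slot 1 → pays next bid $5.65 × 920 clicks = $5198.00.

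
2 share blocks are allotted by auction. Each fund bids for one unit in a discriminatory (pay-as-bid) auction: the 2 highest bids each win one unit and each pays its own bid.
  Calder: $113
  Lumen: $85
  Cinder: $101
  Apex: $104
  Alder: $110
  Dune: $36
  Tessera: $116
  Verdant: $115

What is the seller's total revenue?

Sorting: 116 (Tessera), 115 (Verdant), 113 (Calder), 110 (Alder), …
The 2 highest are Tessera, Verdant.
Total revenue = 116 + 115 = $231.

Total revenue: $231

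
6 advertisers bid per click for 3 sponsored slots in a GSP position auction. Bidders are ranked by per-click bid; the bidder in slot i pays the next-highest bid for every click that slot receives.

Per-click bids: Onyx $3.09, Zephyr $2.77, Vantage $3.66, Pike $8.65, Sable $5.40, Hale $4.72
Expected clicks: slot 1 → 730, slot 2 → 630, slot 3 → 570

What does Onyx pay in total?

Sorting advertisers: $8.65 (Pike) > $5.40 (Sable) > $4.72 (Hale) > $3.66 (Vantage) > …
Onyx ranks below slot 3 → no slot, pays nothing.

Onyx pays $0.00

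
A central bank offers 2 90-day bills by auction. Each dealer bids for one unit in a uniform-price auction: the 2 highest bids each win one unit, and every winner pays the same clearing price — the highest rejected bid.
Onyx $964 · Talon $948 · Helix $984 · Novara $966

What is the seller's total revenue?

Sorting: 984 (Helix), 966 (Novara), 964 (Onyx), 948 (Talon)
The 2 highest are Helix, Novara.
First losing bid is Onyx's $964, which sets the uniform price.
Total revenue = 2 × $964 = $1,928.

Total revenue: $1,928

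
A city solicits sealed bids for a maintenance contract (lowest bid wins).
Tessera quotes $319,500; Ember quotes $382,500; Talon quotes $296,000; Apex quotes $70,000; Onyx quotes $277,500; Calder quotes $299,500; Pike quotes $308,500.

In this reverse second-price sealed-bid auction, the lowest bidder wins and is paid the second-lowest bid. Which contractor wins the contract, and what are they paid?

Apex is paid $277,500

Bids ranked: 70,000 (Apex) < 277,500 (Onyx) < 296,000 (Talon) < 299,500 (Calder) < 308,500 (Pike) < 319,500 (Tessera) < …
Second-price: Apex is paid Onyx's bid of $277,500.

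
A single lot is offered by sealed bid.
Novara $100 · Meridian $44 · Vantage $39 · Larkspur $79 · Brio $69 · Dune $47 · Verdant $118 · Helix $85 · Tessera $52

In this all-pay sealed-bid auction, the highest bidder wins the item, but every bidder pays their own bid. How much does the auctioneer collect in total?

Bids in order: 118 (Verdant) > 100 (Novara) > 85 (Helix) > 79 (Larkspur) > 69 (Brio) > 52 (Tessera) > …
Every bidder forfeits their bid regardless of winning.
Revenue = 100 + 44 + 39 + 79 + 69 + 47 + 118 + 85 + 52 = $633.

Total revenue: $633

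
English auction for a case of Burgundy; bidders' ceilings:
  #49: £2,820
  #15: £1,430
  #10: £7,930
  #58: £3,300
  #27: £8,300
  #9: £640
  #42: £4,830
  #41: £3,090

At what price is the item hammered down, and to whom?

#27 wins at £7,930

Rule: the price rises until one bidder remains; the winner pays the price at which the last rival dropped out.
Limits ranked: 8,300 (#27) > 7,930 (#10) > 4,830 (#42) > 3,300 (#58) > 3,090 (#41) > 2,820 (#49) > …
Bidding ends when #10 exits at £7,930; #27 takes it.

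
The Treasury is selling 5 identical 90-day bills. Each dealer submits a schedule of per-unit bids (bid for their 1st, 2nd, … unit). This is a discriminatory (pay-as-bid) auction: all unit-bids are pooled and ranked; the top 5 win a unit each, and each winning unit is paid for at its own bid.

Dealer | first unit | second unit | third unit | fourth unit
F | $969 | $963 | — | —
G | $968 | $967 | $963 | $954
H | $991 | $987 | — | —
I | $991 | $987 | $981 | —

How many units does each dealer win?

All unit-bids, highest first — top 5: 991 (H-1), 991 (I-1), 987 (H-2), 987 (I-2), 981 (I-3)
Next rejected bid: $969 (not a price — pay-as-bid).
Allocation: H 2, I 3.

H 2, I 3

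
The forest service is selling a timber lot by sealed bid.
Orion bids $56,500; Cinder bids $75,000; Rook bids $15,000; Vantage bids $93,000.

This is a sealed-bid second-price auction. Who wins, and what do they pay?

Rule: the highest bidder wins and pays the second-highest bid.
Sorting bids: 93,000 (Vantage) > 75,000 (Cinder) > 56,500 (Orion) > 15,000 (Rook)
Vantage wins with the highest bid; price is set by the runner-up at $75,000.

Vantage pays $75,000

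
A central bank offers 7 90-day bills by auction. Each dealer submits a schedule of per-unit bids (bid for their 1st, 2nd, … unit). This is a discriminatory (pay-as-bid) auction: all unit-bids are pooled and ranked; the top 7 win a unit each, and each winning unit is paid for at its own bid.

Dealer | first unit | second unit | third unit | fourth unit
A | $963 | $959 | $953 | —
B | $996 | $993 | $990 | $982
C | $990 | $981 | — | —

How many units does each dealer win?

A 1, B 4, C 2

Pooled unit-bids ranked (top 7): 996 (B-1), 993 (B-2), 990 (B-3), 990 (C-1), 982 (B-4), 981 (C-2), 963 (A-1)
Next rejected bid: $959 (not a price — pay-as-bid).
Allocation: A 1, B 4, C 2.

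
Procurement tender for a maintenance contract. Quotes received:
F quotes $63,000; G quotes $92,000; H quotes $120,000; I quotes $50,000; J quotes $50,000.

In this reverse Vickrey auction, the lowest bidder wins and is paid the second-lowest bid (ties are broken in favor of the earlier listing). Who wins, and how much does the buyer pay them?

Reverse Vickrey auction: the lowest bidder wins and is paid the second-lowest bid.
Bids ranked: 50,000 (I) < 50,000 (J) < 63,000 (F) < 92,000 (G) < 120,000 (H)
Tie at $50,000 → I wins by tie-break.
I wins with the lowest bid; price is set by the runner-up at $50,000.

I is paid $50,000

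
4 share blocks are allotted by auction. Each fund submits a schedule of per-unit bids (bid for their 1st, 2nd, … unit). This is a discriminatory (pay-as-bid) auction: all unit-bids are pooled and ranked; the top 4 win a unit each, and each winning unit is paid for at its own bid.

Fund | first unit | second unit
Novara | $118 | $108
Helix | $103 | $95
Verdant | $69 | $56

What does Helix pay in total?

Helix pays $198

All unit-bids, highest first — top 4: 118 (Novara-1), 108 (Novara-2), 103 (Helix-1), 95 (Helix-2)
Next rejected bid: $69 (not a price — pay-as-bid).
Helix's winning unit-bids: 103 + 95 = $198.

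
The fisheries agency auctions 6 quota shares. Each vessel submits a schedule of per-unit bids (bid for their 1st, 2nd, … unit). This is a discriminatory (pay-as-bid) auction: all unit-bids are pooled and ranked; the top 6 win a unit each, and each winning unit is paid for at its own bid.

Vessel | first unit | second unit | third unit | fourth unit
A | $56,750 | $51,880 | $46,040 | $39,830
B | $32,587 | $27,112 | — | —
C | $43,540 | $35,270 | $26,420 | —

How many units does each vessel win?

A 4, C 2

All unit-bids, highest first — top 6: 56,750 (A-1), 51,880 (A-2), 46,040 (A-3), 43,540 (C-1), 39,830 (A-4), 35,270 (C-2)
Next rejected bid: $32,587 (not a price — pay-as-bid).
Allocation: A 4, C 2.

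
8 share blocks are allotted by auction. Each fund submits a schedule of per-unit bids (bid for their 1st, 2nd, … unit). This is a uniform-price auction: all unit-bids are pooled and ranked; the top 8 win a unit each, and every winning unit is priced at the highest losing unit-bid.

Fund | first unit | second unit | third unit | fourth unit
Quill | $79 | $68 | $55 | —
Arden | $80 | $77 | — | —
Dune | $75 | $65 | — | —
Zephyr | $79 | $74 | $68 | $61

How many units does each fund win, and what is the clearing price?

Pooled unit-bids ranked (top 8): 80 (Arden-1), 79 (Quill-1), 79 (Zephyr-1), 77 (Arden-2), 75 (Dune-1), 74 (Zephyr-2), 68 (Quill-2), 68 (Zephyr-3)
Highest rejected unit-bid = $65.
Allocation: Arden 2, Dune 1, Quill 2, Zephyr 3.

Arden 2, Dune 1, Quill 2, Zephyr 3; clearing price $65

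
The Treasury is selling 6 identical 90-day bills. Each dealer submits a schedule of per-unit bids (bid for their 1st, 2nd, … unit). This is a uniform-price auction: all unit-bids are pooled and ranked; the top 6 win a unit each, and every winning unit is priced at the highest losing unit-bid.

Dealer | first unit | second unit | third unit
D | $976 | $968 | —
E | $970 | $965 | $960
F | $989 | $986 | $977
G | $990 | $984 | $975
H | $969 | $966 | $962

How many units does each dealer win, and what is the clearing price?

Merging the schedules and taking the best 6: 990 (G-1), 989 (F-1), 986 (F-2), 984 (G-2), 977 (F-3), 976 (D-1)
Highest rejected unit-bid = $975.
Allocation: D 1, F 3, G 2.

D 1, F 3, G 2; clearing price $975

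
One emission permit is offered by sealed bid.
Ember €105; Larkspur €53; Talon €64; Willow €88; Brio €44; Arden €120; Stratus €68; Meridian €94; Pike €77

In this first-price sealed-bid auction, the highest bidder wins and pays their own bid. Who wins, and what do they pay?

Arden pays €120

Sorting bids: 120 (Arden) > 105 (Ember) > 94 (Meridian) > 88 (Willow) > 77 (Pike) > 68 (Stratus) > …
Arden is highest → pays own bid, €120.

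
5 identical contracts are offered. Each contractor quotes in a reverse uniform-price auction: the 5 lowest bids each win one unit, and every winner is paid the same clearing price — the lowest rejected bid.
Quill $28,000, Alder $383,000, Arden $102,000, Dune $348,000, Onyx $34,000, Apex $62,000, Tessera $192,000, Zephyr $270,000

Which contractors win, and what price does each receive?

Bids ranked low→high: 28,000 (Quill), 34,000 (Onyx), 62,000 (Apex), 102,000 (Arden), 192,000 (Tessera), 270,000 (Zephyr), 348,000 (Dune), …
Lowest 5: Quill, Onyx, Apex, Arden, Tessera.
Clearing price = lowest rejected bid = $270,000.

Quill, Onyx, Apex, Arden, Tessera; each is paid $270,000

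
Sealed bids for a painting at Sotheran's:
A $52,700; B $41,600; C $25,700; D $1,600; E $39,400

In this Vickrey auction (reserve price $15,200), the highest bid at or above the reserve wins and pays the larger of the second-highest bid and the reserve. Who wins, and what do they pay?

Rule: the highest bid at or above the reserve wins and pays the larger of the second-highest bid and the reserve.
Bids ranked: 52,700 (A) > 41,600 (B) > 39,400 (E) > 25,700 (C) > 1,600 (D)
A has the top bid at or above the reserve ($52,700).
max(second-highest $41,600, reserve $15,200) = $41,600; the reserve does not bind.

A pays $41,600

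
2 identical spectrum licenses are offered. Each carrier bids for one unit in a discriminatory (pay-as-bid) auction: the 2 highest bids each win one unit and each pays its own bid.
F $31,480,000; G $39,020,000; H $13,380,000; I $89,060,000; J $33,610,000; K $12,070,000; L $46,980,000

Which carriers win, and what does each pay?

Bids ranked high→low: 89,060,000 (I), 46,980,000 (L), 39,020,000 (G), 33,610,000 (J), …
Winners (2 units): I, L.
Each winner pays its own bid: I $89,060,000, L $46,980,000.

I $89,060,000, L $46,980,000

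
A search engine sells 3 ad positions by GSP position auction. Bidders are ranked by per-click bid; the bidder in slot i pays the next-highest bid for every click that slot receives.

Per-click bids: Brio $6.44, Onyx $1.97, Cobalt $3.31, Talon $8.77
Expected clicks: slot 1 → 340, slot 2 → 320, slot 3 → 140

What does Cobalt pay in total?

Sorting advertisers: $8.77 (Talon) > $6.44 (Brio) > $3.31 (Cobalt) > $1.97 (Onyx)
Cobalt holds slot 3 → pays next bid $1.97 × 140 clicks = $275.80.

Cobalt pays $275.80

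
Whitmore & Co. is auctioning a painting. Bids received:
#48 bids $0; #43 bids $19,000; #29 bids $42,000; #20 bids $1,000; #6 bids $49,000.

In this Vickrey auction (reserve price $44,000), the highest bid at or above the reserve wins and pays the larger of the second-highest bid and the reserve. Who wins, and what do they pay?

Bids ranked: 49,000 (#6) > 42,000 (#29) > 19,000 (#43) > 1,000 (#20) > 0 (#48)
#6 has the top bid at or above the reserve ($49,000).
Second-highest bid $42,000 is below the reserve $44,000, so the reserve binds → payment $44,000.

#6 pays $44,000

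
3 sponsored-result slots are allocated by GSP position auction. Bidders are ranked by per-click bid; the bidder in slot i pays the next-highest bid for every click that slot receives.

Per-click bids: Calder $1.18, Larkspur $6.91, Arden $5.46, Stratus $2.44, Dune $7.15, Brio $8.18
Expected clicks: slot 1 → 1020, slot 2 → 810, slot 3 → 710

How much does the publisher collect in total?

Sorting advertisers: $8.18 (Brio) > $7.15 (Dune) > $6.91 (Larkspur) > $5.46 (Arden) > …
Slot 1: Brio pays $7.15 × 1020 = $7293.00
Slot 2: Dune pays $6.91 × 810 = $5597.10
Slot 3: Larkspur pays $5.46 × 710 = $3876.60
Total = $16766.70

Total revenue: $16766.70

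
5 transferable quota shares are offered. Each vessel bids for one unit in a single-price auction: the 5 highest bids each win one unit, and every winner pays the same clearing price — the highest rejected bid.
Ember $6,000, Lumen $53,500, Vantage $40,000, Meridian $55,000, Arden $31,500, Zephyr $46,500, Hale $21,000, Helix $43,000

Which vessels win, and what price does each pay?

Meridian, Lumen, Zephyr, Helix, Vantage; each pays $31,500

Bids ranked high→low: 55,000 (Meridian), 53,500 (Lumen), 46,500 (Zephyr), 43,000 (Helix), 40,000 (Vantage), 31,500 (Arden), 21,000 (Hale), …
Top 5: Meridian, Lumen, Zephyr, Helix, Vantage.
Highest unsuccessful bid: $31,500 → clearing price.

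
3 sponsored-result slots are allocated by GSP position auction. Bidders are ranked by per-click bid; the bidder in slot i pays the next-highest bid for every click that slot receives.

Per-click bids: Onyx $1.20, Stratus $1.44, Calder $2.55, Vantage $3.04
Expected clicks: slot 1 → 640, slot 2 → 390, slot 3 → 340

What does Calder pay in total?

Calder pays $561.60

Per-click bids in order: $3.04 (Vantage) > $2.55 (Calder) > $1.44 (Stratus) > $1.20 (Onyx)
Calder holds slot 2 → pays next bid $1.44 × 390 clicks = $561.60.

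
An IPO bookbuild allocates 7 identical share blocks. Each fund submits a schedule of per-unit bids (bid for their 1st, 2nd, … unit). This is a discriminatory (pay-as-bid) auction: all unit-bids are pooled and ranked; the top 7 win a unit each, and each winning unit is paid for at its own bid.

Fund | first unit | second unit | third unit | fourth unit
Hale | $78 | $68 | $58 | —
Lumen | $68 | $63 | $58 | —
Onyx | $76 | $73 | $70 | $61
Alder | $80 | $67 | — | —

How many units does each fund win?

All unit-bids, highest first — top 7: 80 (Alder-1), 78 (Hale-1), 76 (Onyx-1), 73 (Onyx-2), 70 (Onyx-3), 68 (Hale-2), 68 (Lumen-1)
Next rejected bid: $67 (not a price — pay-as-bid).
Allocation: Alder 1, Hale 2, Lumen 1, Onyx 3.

Alder 1, Hale 2, Lumen 1, Onyx 3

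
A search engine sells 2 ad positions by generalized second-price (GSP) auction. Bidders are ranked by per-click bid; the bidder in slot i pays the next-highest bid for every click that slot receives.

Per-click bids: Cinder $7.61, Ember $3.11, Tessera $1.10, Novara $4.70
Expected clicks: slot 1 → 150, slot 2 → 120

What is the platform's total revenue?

Total revenue: $1078.20

Per-click bids in order: $7.61 (Cinder) > $4.70 (Novara) > $3.11 (Ember) > …
Slot 1: Cinder pays $4.70 × 150 = $705.00
Slot 2: Novara pays $3.11 × 120 = $373.20
Total = $1078.20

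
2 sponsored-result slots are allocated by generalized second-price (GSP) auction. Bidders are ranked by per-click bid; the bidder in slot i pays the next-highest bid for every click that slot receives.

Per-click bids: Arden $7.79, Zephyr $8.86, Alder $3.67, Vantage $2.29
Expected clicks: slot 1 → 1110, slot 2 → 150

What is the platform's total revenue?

Total revenue: $9197.40

Per-click bids in order: $8.86 (Zephyr) > $7.79 (Arden) > $3.67 (Alder) > …
Slot 1: Zephyr pays $7.79 × 1110 = $8646.90
Slot 2: Arden pays $3.67 × 150 = $550.50
Total = $9197.40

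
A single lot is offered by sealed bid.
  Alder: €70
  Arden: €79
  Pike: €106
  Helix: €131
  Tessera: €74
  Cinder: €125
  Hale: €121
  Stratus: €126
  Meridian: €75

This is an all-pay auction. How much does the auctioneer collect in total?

All-pay auction: the highest bidder wins the item, but every bidder pays their own bid.
Bids ranked: 131 (Helix) > 126 (Stratus) > 125 (Cinder) > 121 (Hale) > 106 (Pike) > 79 (Arden) > …
Helix wins with the top bid; all bids are sunk regardless.
Every bidder forfeits their bid regardless of winning.
Revenue = 70 + 79 + 106 + 131 + 74 + 125 + 121 + 126 + 75 = €907.

Total revenue: €907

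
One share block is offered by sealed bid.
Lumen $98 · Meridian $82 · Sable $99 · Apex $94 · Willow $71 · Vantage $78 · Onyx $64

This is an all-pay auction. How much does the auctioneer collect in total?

Rule: the highest bidder wins the item, but every bidder pays their own bid.
Bids ranked: 99 (Sable) > 98 (Lumen) > 94 (Apex) > 82 (Meridian) > 78 (Vantage) > 71 (Willow) > …
Sable wins with the top bid; all bids are sunk regardless.
Every bidder forfeits their bid regardless of winning.
Revenue = 98 + 82 + 99 + 94 + 71 + 78 + 64 = $586.

Total revenue: $586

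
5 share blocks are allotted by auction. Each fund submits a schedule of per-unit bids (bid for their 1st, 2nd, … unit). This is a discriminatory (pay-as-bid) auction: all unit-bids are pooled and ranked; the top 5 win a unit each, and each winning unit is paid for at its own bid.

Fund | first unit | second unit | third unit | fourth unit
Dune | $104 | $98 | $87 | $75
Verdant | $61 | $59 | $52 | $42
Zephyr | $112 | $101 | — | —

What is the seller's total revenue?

All unit-bids, highest first — top 5: 112 (Zephyr-1), 104 (Dune-1), 101 (Zephyr-2), 98 (Dune-2), 87 (Dune-3)
Next rejected bid: $75 (not a price — pay-as-bid).
Each winning unit pays its own bid.
Revenue = 112 + 104 + 101 + 98 + 87 = $502.

Total revenue: $502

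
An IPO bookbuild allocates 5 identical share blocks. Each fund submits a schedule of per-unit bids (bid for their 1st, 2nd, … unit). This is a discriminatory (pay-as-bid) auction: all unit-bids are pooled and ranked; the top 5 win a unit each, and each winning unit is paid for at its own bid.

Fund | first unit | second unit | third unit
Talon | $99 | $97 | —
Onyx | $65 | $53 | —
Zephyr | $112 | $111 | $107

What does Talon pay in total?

Talon pays $196

All unit-bids, highest first — top 5: 112 (Zephyr-1), 111 (Zephyr-2), 107 (Zephyr-3), 99 (Talon-1), 97 (Talon-2)
Next rejected bid: $65 (not a price — pay-as-bid).
Talon's winning unit-bids: 99 + 97 = $196.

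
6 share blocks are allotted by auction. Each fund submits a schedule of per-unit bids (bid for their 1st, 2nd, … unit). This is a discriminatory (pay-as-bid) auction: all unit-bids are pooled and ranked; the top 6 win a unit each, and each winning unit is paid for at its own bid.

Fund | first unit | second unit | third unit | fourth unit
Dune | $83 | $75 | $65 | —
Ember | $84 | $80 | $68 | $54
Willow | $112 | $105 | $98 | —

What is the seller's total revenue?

Pooled unit-bids ranked (top 6): 112 (Willow-1), 105 (Willow-2), 98 (Willow-3), 84 (Ember-1), 83 (Dune-1), 80 (Ember-2)
Next rejected bid: $75 (not a price — pay-as-bid).
Each winning unit pays its own bid.
Revenue = 112 + 105 + 98 + 84 + 83 + 80 = $562.

Total revenue: $562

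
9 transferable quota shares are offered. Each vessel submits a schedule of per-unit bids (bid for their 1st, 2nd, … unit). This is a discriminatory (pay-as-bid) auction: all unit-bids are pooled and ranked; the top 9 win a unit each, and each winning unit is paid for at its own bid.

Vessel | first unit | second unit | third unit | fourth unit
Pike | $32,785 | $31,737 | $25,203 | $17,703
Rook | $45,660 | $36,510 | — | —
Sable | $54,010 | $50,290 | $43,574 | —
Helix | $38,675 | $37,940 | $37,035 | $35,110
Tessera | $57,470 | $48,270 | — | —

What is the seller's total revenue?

All unit-bids, highest first — top 9: 57,470 (Tessera-1), 54,010 (Sable-1), 50,290 (Sable-2), 48,270 (Tessera-2), 45,660 (Rook-1), 43,574 (Sable-3), 38,675 (Helix-1), 37,940 (Helix-2), 37,035 (Helix-3)
Next rejected bid: $36,510 (not a price — pay-as-bid).
Each winning unit pays its own bid.
Revenue = 57,470 + 54,010 + 50,290 + 48,270 + 45,660 + 43,574 + 38,675 + 37,940 + 37,035 = $412,924.

Total revenue: $412,924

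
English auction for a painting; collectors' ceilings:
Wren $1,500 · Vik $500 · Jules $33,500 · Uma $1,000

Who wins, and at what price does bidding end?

Jules wins at $1,500

Limits in order: 33,500 (Jules) > 1,500 (Wren) > 1,000 (Uma) > 500 (Vik)
Bidding ends when Wren exits at $1,500; Jules takes it.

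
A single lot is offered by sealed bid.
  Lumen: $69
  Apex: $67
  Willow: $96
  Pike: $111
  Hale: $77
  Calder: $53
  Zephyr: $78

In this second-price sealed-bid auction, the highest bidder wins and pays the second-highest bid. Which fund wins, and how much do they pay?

Bids ranked: 111 (Pike) > 96 (Willow) > 78 (Zephyr) > 77 (Hale) > 69 (Lumen) > 67 (Apex) > …
Second-price: Pike pays Willow's bid of $96.

Pike pays $96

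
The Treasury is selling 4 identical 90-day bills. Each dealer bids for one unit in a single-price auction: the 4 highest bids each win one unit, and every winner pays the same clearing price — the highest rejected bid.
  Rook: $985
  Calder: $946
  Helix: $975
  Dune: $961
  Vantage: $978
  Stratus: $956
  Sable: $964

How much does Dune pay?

Dune pays $0

Sorting: 985 (Rook), 978 (Vantage), 975 (Helix), 964 (Sable), 961 (Dune), 956 (Stratus), …
Winners (4 units): Rook, Vantage, Helix, Sable.
Highest unsuccessful bid: $961 → clearing price.
Dune does not win → pays $0.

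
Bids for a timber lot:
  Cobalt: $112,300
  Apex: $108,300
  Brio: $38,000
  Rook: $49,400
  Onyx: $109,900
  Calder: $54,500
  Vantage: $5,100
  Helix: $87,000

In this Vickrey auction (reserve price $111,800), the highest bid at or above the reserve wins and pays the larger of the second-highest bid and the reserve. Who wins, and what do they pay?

Vickrey auction (reserve price $111,800): the highest bid at or above the reserve wins and pays the larger of the second-highest bid and the reserve.
Bids ranked: 112,300 (Cobalt) > 109,900 (Onyx) > 108,300 (Apex) > 87,000 (Helix) > 54,500 (Calder) > 49,400 (Rook) > …
Highest eligible bid: Cobalt at $112,300.
max(second-highest $109,900, reserve $111,800) = $111,800.

Cobalt pays $111,800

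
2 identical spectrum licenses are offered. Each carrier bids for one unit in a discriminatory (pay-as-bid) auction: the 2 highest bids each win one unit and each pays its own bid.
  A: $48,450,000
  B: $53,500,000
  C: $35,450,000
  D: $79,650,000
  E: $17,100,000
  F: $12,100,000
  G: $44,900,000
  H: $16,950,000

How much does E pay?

E pays $0

Ordering the bids: 79,650,000 (D), 53,500,000 (B), 48,450,000 (A), 44,900,000 (G), …
Winners (2 units): D, B.
E does not win → $0.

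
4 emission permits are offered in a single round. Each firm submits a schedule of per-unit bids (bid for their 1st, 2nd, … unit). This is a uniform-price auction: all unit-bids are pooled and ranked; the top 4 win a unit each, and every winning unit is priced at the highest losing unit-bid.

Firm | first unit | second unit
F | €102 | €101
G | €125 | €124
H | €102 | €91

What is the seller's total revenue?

All unit-bids, highest first — top 4: 125 (G-1), 124 (G-2), 102 (F-1), 102 (H-1)
Highest rejected unit-bid = €101.
Allocation: F 1, G 2, H 1. Every unit priced at €101.
Revenue = 4 × 101 = €404.

Total revenue: €404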